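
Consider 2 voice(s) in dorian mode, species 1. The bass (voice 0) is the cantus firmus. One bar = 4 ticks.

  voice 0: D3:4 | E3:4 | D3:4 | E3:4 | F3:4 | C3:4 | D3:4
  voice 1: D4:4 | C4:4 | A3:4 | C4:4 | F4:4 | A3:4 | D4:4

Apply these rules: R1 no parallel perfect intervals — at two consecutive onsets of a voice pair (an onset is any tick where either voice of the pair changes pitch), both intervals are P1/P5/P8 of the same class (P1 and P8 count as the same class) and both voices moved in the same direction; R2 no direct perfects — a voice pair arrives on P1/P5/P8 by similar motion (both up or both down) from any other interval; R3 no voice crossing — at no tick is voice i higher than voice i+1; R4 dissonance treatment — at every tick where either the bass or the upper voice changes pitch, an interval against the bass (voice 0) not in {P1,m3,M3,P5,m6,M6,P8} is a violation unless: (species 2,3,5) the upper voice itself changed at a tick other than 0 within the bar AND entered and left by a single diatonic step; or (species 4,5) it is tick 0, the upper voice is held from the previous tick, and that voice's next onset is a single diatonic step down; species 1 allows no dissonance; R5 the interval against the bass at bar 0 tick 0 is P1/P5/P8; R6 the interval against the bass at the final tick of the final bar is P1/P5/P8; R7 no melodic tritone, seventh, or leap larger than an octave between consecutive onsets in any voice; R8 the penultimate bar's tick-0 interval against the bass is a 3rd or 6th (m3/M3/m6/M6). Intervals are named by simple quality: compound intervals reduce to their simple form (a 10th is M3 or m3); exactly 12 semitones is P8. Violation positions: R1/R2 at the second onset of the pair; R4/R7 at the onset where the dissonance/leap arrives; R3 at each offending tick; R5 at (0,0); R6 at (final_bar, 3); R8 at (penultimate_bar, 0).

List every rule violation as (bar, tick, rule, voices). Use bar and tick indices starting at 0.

(2, 0, R2, (0, 1))
(4, 0, R2, (0, 1))
(6, 0, R2, (0, 1))

bar 0: v0=D3 v1=D4 downbeat P8
bar 1: v0=E3 v1=C4 downbeat m6
bar 2: v0=D3 v1=A3 downbeat P5
bar 3: v0=E3 v1=C4 downbeat m6
bar 4: v0=F3 v1=F4 downbeat P8
bar 5: v0=C3 v1=A3 downbeat M6
bar 6: v0=D3 v1=D4 downbeat P8
  -> R2 @ bar 2 tick 0 v(0, 1): E3/C4 m6 -> D3/A3 P5 similar
  -> R2 @ bar 4 tick 0 v(0, 1): E3/C4 m6 -> F3/F4 P8 similar
  -> R2 @ bar 6 tick 0 v(0, 1): C3/A3 M6 -> D3/D4 P8 similar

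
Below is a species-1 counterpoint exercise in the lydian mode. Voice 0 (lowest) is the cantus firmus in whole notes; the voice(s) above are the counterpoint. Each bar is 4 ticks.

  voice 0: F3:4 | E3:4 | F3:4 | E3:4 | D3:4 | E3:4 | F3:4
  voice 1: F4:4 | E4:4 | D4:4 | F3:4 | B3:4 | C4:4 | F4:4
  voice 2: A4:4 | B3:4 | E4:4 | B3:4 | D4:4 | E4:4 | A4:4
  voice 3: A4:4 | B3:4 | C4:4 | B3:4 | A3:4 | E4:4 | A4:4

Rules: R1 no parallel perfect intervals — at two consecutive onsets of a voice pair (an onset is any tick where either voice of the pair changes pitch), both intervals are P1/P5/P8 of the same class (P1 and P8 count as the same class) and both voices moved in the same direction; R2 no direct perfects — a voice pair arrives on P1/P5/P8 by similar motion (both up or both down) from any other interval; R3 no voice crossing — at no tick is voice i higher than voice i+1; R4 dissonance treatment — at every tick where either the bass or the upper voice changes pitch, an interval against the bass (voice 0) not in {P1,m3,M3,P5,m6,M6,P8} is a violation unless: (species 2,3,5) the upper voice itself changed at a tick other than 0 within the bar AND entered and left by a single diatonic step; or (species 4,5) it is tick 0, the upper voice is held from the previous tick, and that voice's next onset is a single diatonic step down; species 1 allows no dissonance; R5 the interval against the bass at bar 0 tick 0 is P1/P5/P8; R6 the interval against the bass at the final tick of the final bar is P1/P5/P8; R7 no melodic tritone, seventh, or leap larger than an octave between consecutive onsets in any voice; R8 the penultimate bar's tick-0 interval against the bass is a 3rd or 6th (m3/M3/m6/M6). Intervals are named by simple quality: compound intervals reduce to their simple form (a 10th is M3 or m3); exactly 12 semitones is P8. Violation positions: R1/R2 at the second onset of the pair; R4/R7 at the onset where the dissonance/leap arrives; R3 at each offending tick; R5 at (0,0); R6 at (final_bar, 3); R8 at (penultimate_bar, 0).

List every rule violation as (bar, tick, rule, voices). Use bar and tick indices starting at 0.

(0, 0, R5, (0, 2))
(0, 0, R5, (0, 3))
(1, 0, R1, (0, 1))
(1, 0, R1, (2, 3))
(1, 0, R2, (0, 2))
(1, 0, R2, (0, 3))
(1, 0, R3, (1, 2))
(1, 0, R7, (2,))
(1, 0, R7, (3,))
(1, 1, R3, (1, 2))
(1, 2, R3, (1, 2))
(1, 3, R3, (1, 2))
(2, 0, R1, (0, 3))
(2, 0, R3, (2, 3))
(2, 0, R4, (0, 2))
(2, 1, R3, (2, 3))
(2, 2, R3, (2, 3))
(2, 3, R3, (2, 3))
(3, 0, R1, (0, 3))
(3, 0, R2, (0, 2))
(3, 0, R2, (2, 3))
(3, 0, R4, (0, 1))
(4, 0, R1, (0, 3))
(4, 0, R3, (2, 3))
(4, 0, R7, (1,))
(4, 1, R3, (2, 3))
(4, 2, R3, (2, 3))
(4, 3, R3, (2, 3))
(5, 0, R1, (0, 2))
(5, 0, R2, (0, 3))
(5, 0, R2, (2, 3))
(5, 0, R8, (0, 2))
(5, 0, R8, (0, 3))
(6, 0, R1, (2, 3))
(6, 0, R2, (0, 1))
(6, 3, R6, (0, 2))
(6, 3, R6, (0, 3))

bar 0: v0=F3 v1=F4 v2=A4 v3=A4 downbeat M3
bar 1: v0=E3 v1=E4 v2=B3 v3=B3 downbeat P5
bar 2: v0=F3 v1=D4 v2=E4 v3=C4 downbeat P5
bar 3: v0=E3 v1=F3 v2=B3 v3=B3 downbeat P5
bar 4: v0=D3 v1=B3 v2=D4 v3=A3 downbeat P5
bar 5: v0=E3 v1=C4 v2=E4 v3=E4 downbeat P8
bar 6: v0=F3 v1=F4 v2=A4 v3=A4 downbeat M3
  -> R5 @ bar 0 tick 0 v(0, 2): opens on M3
  -> R5 @ bar 0 tick 0 v(0, 3): opens on M3
  -> R1 @ bar 1 tick 0 v(0, 1): F3/F4 P8 -> E3/E4 P8 similar
  -> R1 @ bar 1 tick 0 v(2, 3): A4/A4 P1 -> B3/B3 P1 similar
  -> R2 @ bar 1 tick 0 v(0, 2): F3/A4 M3 -> E3/B3 P5 similar
  -> R2 @ bar 1 tick 0 v(0, 3): F3/A4 M3 -> E3/B3 P5 similar
  -> R3 @ bar 1 tick 0 v(1, 2): E4 above B3
  -> R7 @ bar 1 tick 0 v(2,): A4->B3 leap 10st
  -> R7 @ bar 1 tick 0 v(3,): A4->B3 leap 10st
  -> R3 @ bar 1 tick 1 v(1, 2): E4 above B3
  -> R3 @ bar 1 tick 2 v(1, 2): E4 above B3
  -> R3 @ bar 1 tick 3 v(1, 2): E4 above B3
  -> R1 @ bar 2 tick 0 v(0, 3): E3/B3 P5 -> F3/C4 P5 similar
  -> R3 @ bar 2 tick 0 v(2, 3): E4 above C4
  -> R4 @ bar 2 tick 0 v(0, 2): F3/E4 M7 untreated
  -> R3 @ bar 2 tick 1 v(2, 3): E4 above C4
  -> R3 @ bar 2 tick 2 v(2, 3): E4 above C4
  -> R3 @ bar 2 tick 3 v(2, 3): E4 above C4
  -> R1 @ bar 3 tick 0 v(0, 3): F3/C4 P5 -> E3/B3 P5 similar
  -> R2 @ bar 3 tick 0 v(0, 2): F3/E4 M7 -> E3/B3 P5 similar
  -> R2 @ bar 3 tick 0 v(2, 3): E4/C4 M3 -> B3/B3 P1 similar
  -> R4 @ bar 3 tick 0 v(0, 1): E3/F3 m2 untreated
  -> R1 @ bar 4 tick 0 v(0, 3): E3/B3 P5 -> D3/A3 P5 similar
  -> R3 @ bar 4 tick 0 v(2, 3): D4 above A3
  -> R7 @ bar 4 tick 0 v(1,): F3->B3 leap 6st
  -> R3 @ bar 4 tick 1 v(2, 3): D4 above A3
  -> R3 @ bar 4 tick 2 v(2, 3): D4 above A3
  -> R3 @ bar 4 tick 3 v(2, 3): D4 above A3
  -> R1 @ bar 5 tick 0 v(0, 2): D3/D4 P8 -> E3/E4 P8 similar
  -> R2 @ bar 5 tick 0 v(0, 3): D3/A3 P5 -> E3/E4 P8 similar
  -> R2 @ bar 5 tick 0 v(2, 3): D4/A3 P4 -> E4/E4 P1 similar
  -> R8 @ bar 5 tick 0 v(0, 2): penult P8 not 3rd/6th
  -> R8 @ bar 5 tick 0 v(0, 3): penult P8 not 3rd/6th
  -> R1 @ bar 6 tick 0 v(2, 3): E4/E4 P1 -> A4/A4 P1 similar
  -> R2 @ bar 6 tick 0 v(0, 1): E3/C4 m6 -> F3/F4 P8 similar
  -> R6 @ bar 6 tick 3 v(0, 2): closes on M3
  -> R6 @ bar 6 tick 3 v(0, 3): closes on M3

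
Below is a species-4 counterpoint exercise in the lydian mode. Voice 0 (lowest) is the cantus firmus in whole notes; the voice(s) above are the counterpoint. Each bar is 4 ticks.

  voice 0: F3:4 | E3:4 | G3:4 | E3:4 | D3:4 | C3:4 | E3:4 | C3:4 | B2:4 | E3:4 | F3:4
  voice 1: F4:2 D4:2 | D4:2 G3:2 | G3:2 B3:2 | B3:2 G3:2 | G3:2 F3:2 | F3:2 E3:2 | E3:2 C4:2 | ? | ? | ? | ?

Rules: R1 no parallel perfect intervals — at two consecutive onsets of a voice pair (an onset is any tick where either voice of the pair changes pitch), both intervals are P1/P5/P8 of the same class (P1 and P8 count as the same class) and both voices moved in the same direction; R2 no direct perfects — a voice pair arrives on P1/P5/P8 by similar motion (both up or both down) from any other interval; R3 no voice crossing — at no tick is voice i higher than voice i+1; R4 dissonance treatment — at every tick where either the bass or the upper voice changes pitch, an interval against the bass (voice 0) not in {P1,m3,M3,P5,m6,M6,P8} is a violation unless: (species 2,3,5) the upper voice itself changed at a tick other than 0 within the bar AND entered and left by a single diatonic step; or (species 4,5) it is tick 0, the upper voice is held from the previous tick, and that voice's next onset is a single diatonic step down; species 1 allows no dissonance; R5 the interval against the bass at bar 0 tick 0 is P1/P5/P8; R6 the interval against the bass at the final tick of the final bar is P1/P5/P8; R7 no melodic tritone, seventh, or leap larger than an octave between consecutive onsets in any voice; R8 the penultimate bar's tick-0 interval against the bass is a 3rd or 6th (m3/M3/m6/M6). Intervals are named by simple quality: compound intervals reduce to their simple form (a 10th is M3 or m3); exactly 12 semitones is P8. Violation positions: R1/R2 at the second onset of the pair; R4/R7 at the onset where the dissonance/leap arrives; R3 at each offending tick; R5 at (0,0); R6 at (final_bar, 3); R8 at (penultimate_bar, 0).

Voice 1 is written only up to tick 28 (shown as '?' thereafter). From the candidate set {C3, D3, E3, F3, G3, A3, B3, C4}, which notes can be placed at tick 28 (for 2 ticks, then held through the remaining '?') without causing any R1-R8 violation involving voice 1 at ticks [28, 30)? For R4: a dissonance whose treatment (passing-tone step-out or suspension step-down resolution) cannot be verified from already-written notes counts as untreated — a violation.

{A3, C4, E3}

C3: violates R2
D3: violates R4,R7
E3: legal
F3: violates R4
G3: violates R2
A3: legal
B3: violates R4
C4: legal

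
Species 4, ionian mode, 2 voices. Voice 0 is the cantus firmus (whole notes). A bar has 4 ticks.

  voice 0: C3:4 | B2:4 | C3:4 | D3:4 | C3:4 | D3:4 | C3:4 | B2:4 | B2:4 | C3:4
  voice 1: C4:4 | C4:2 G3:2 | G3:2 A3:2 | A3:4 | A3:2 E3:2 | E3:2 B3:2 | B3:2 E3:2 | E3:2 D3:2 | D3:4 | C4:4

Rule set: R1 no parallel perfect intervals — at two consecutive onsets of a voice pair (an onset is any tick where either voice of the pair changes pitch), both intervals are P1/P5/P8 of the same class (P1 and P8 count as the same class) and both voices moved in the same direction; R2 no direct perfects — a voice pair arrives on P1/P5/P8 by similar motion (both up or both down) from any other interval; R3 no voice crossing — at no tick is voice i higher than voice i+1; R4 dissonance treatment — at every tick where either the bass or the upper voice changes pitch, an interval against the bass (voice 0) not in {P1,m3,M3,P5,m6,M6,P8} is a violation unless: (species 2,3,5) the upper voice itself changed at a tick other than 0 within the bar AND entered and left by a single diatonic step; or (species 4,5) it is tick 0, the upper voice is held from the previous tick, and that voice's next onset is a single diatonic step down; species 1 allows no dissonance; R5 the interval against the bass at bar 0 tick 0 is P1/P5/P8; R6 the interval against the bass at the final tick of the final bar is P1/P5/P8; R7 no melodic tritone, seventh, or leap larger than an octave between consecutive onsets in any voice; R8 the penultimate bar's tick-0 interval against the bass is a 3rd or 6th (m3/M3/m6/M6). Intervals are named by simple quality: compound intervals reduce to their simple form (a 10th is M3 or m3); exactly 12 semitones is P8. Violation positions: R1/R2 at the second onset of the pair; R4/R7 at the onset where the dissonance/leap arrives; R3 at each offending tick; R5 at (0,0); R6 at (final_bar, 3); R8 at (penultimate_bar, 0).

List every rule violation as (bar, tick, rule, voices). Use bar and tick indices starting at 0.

(1, 0, R4, (0, 1))
(5, 0, R4, (0, 1))
(6, 0, R4, (0, 1))
(9, 0, R2, (0, 1))
(9, 0, R7, (1,))

bar 0: v0=C3 v1=C4 downbeat P8
bar 1: v0=B2 v1=C4 downbeat m2
bar 2: v0=C3 v1=G3 downbeat P5
bar 3: v0=D3 v1=A3 downbeat P5
bar 4: v0=C3 v1=A3 downbeat M6
bar 5: v0=D3 v1=E3 downbeat M2
bar 6: v0=C3 v1=B3 downbeat M7
bar 7: v0=B2 v1=E3 downbeat P4
bar 8: v0=B2 v1=D3 downbeat m3
bar 9: v0=C3 v1=C4 downbeat P8
  -> R4 @ bar 1 tick 0 v(0, 1): B2/C4 m2 untreated
  -> R4 @ bar 5 tick 0 v(0, 1): D3/E3 M2 untreated
  -> R4 @ bar 6 tick 0 v(0, 1): C3/B3 M7 untreated
  -> R2 @ bar 9 tick 0 v(0, 1): B2/D3 m3 -> C3/C4 P8 similar
  -> R7 @ bar 9 tick 0 v(1,): D3->C4 leap 10st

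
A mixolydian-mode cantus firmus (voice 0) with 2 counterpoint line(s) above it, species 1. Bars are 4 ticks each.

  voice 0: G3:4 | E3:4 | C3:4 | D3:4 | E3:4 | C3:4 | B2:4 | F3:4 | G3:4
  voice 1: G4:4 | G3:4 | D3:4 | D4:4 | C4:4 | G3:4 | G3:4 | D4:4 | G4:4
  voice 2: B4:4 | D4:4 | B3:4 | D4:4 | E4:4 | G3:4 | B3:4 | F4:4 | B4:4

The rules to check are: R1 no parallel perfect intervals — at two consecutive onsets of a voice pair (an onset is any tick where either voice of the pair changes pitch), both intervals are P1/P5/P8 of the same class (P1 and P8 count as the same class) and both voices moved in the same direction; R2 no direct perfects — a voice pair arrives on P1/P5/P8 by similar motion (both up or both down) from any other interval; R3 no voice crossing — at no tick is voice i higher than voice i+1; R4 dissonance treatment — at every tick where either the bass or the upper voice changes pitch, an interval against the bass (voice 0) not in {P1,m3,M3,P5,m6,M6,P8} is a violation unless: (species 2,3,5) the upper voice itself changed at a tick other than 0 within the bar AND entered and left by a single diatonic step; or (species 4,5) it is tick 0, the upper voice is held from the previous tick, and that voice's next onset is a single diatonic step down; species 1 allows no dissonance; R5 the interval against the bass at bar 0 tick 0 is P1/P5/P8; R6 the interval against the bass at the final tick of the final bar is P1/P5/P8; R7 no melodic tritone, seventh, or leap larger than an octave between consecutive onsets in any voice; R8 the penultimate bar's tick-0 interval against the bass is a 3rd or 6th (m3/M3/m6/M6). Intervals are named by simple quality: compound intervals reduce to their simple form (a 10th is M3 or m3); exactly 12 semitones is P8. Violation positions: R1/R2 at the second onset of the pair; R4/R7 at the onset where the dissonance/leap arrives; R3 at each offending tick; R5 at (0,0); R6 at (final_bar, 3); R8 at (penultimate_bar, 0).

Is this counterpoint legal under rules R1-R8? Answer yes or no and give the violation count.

bar 0: v0=G3 v1=G4 v2=B4 (M3)
bar 1: v0=E3 v1=G3 v2=D4 (m7)
bar 2: v0=C3 v1=D3 v2=B3 (M7)
bar 3: v0=D3 v1=D4 v2=D4 (P8)
bar 4: v0=E3 v1=C4 v2=E4 (P8)
bar 5: v0=C3 v1=G3 v2=G3 (P5)
bar 6: v0=B2 v1=G3 v2=B3 (P8)
bar 7: v0=F3 v1=D4 v2=F4 (P8)
bar 8: v0=G3 v1=G4 v2=B4 (M3)
  R5 @ bar0.0: opens on M3
  R2 @ bar1.0: G4/B4 M3 -> G3/D4 P5 similar
  R4 @ bar1.0: E3/D4 m7 untreated
  R4 @ bar2.0: C3/D3 M2 untreated
  R4 @ bar2.0: C3/B3 M7 untreated
  R2 @ bar3.0: C3/D3 M2 -> D3/D4 P8 similar
  R2 @ bar3.0: C3/B3 M7 -> D3/D4 P8 similar
  R2 @ bar3.0: D3/B3 M6 -> D4/D4 P1 similar
  R1 @ bar4.0: D3/D4 P8 -> E3/E4 P8 similar
  R2 @ bar5.0: E3/C4 m6 -> C3/G3 P5 similar
  R2 @ bar5.0: E3/E4 P8 -> C3/G3 P5 similar
  R2 @ bar5.0: C4/E4 M3 -> G3/G3 P1 similar
  R1 @ bar7.0: B2/B3 P8 -> F3/F4 P8 similar
  R7 @ bar7.0: B2->F3 leap 6st
  R7 @ bar7.0: B3->F4 leap 6st
  R8 @ bar7.0: penult P8 not 3rd/6th
  R2 @ bar8.0: F3/D4 M6 -> G3/G4 P8 similar
  R7 @ bar8.0: F4->B4 leap 6st
  R6 @ bar8.3: closes on M3

No (19 violations)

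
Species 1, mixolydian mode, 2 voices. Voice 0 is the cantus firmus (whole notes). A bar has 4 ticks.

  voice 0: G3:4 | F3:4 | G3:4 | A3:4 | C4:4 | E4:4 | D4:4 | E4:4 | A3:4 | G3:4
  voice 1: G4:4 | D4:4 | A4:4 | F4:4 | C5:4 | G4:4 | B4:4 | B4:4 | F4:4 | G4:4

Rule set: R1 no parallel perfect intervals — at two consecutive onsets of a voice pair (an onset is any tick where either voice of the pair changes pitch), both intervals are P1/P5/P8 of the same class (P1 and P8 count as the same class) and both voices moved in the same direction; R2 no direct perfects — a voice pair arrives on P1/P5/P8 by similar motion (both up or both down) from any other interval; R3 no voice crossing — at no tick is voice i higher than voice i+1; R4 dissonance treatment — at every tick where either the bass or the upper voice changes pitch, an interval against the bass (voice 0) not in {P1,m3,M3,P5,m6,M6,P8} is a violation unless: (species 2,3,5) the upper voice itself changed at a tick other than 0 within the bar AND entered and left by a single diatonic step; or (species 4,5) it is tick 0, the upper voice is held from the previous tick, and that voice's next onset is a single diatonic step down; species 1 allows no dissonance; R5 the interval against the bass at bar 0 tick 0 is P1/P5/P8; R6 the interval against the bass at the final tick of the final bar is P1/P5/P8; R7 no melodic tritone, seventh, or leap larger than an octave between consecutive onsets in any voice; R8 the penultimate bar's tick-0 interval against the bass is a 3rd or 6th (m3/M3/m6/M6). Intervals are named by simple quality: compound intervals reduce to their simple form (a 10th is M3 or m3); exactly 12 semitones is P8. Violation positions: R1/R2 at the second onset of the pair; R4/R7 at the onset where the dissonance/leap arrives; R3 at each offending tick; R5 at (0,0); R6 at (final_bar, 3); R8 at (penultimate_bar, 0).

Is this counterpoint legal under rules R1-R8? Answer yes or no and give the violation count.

No (3 violations)

bar 0: v0=G3 v1=G4 (P8)
bar 1: v0=F3 v1=D4 (M6)
bar 2: v0=G3 v1=A4 (M2)
bar 3: v0=A3 v1=F4 (m6)
bar 4: v0=C4 v1=C5 (P8)
bar 5: v0=E4 v1=G4 (m3)
bar 6: v0=D4 v1=B4 (M6)
bar 7: v0=E4 v1=B4 (P5)
bar 8: v0=A3 v1=F4 (m6)
bar 9: v0=G3 v1=G4 (P8)
  R4 @ bar2.0: G3/A4 M2 untreated
  R2 @ bar4.0: A3/F4 m6 -> C4/C5 P8 similar
  R7 @ bar8.0: B4->F4 leap 6st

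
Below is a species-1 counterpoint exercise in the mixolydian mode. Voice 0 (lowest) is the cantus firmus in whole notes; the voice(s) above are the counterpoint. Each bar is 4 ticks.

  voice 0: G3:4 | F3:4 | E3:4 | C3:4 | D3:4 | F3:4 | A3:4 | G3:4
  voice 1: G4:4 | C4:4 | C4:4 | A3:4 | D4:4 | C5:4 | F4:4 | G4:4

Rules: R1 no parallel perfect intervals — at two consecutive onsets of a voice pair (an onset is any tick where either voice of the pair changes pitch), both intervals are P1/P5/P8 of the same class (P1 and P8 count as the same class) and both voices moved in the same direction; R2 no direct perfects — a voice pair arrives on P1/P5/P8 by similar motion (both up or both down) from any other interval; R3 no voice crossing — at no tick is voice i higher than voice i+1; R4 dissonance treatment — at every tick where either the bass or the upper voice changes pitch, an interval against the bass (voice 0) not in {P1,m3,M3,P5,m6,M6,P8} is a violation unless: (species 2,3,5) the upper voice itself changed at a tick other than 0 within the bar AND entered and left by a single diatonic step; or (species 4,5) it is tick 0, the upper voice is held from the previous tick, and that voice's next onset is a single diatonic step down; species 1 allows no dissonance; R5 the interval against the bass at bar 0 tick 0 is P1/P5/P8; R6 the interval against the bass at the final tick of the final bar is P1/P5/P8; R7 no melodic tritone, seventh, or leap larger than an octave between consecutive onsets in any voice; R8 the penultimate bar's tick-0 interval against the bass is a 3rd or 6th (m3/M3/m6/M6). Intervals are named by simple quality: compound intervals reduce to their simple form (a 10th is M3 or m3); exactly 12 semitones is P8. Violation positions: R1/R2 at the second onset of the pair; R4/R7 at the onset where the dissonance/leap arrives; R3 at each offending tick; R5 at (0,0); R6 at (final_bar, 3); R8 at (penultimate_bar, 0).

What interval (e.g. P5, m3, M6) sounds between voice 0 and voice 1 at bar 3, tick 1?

voice 0=C3 voice 1=A3 -> M6

M6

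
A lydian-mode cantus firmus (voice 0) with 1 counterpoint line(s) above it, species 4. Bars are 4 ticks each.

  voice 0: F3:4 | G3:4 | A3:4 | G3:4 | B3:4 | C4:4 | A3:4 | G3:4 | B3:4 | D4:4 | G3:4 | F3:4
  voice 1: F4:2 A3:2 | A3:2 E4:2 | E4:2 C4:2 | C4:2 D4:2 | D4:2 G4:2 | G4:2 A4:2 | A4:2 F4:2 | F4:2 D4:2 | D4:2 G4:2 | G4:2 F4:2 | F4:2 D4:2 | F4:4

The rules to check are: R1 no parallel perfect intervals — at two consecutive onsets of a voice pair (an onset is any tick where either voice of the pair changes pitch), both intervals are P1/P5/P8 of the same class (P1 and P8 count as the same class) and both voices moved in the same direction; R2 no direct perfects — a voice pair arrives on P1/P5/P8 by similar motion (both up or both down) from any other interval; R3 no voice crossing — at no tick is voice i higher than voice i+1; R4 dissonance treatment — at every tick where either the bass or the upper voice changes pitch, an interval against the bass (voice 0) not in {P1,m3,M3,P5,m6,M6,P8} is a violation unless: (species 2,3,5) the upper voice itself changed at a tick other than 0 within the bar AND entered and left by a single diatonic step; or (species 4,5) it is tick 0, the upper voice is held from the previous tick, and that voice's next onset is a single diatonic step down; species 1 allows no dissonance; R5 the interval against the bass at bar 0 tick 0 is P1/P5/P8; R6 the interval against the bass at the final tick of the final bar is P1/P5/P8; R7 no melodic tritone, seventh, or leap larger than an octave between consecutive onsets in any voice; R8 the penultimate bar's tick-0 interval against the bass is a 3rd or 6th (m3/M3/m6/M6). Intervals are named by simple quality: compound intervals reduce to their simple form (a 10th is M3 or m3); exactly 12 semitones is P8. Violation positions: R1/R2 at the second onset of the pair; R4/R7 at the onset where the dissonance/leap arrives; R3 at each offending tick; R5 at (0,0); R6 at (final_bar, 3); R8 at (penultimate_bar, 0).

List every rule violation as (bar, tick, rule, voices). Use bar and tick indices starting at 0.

(1, 0, R4, (0, 1))
(3, 0, R4, (0, 1))
(7, 0, R4, (0, 1))
(10, 0, R4, (0, 1))
(10, 0, R8, (0, 1))

bar 0: v0=F3 v1=F4 downbeat P8
bar 1: v0=G3 v1=A3 downbeat M2
bar 2: v0=A3 v1=E4 downbeat P5
bar 3: v0=G3 v1=C4 downbeat P4
bar 4: v0=B3 v1=D4 downbeat m3
bar 5: v0=C4 v1=G4 downbeat P5
bar 6: v0=A3 v1=A4 downbeat P8
bar 7: v0=G3 v1=F4 downbeat m7
bar 8: v0=B3 v1=D4 downbeat m3
bar 9: v0=D4 v1=G4 downbeat P4
bar 10: v0=G3 v1=F4 downbeat m7
bar 11: v0=F3 v1=F4 downbeat P8
  -> R4 @ bar 1 tick 0 v(0, 1): G3/A3 M2 untreated
  -> R4 @ bar 3 tick 0 v(0, 1): G3/C4 P4 untreated
  -> R4 @ bar 7 tick 0 v(0, 1): G3/F4 m7 untreated
  -> R4 @ bar 10 tick 0 v(0, 1): G3/F4 m7 untreated
  -> R8 @ bar 10 tick 0 v(0, 1): penult m7 not 3rd/6th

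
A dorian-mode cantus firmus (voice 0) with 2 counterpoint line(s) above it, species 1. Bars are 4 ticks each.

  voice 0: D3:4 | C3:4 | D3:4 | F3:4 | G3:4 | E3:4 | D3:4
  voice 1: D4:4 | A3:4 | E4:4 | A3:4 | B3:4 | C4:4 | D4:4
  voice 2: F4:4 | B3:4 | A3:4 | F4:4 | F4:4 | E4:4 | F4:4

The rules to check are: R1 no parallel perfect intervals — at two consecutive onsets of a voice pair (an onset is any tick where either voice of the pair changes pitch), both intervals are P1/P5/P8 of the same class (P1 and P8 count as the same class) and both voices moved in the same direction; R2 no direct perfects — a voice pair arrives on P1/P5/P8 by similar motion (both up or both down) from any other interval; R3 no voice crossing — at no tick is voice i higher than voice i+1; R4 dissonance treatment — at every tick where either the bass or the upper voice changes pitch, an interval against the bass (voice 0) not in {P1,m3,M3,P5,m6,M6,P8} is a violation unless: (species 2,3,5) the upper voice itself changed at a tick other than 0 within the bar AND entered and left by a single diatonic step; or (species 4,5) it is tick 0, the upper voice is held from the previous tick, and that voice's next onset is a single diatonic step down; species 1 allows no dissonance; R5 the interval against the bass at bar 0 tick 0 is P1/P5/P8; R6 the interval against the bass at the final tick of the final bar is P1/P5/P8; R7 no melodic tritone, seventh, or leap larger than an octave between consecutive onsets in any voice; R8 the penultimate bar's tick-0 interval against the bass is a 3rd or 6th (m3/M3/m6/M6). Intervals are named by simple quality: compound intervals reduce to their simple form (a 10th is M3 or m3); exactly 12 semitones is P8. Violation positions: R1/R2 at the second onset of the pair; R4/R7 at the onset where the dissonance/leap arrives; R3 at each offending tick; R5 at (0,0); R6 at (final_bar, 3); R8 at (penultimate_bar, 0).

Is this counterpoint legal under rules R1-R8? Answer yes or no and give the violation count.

bar 0: v0=D3 v1=D4 v2=F4 (m3)
bar 1: v0=C3 v1=A3 v2=B3 (M7)
bar 2: v0=D3 v1=E4 v2=A3 (P5)
bar 3: v0=F3 v1=A3 v2=F4 (P8)
bar 4: v0=G3 v1=B3 v2=F4 (m7)
bar 5: v0=E3 v1=C4 v2=E4 (P8)
bar 6: v0=D3 v1=D4 v2=F4 (m3)
  R5 @ bar0.0: opens on m3
  R4 @ bar1.0: C3/B3 M7 untreated
  R7 @ bar1.0: F4->B3 leap 6st
  R3 @ bar2.0: E4 above A3
  R4 @ bar2.0: D3/E4 M2 untreated
  R3 @ bar2.1: E4 above A3
  R3 @ bar2.2: E4 above A3
  R3 @ bar2.3: E4 above A3
  R2 @ bar3.0: D3/A3 P5 -> F3/F4 P8 similar
  R4 @ bar4.0: G3/F4 m7 untreated
  R2 @ bar5.0: G3/F4 m7 -> E3/E4 P8 similar
  R8 @ bar5.0: penult P8 not 3rd/6th
  R6 @ bar6.3: closes on m3

No (13 violations)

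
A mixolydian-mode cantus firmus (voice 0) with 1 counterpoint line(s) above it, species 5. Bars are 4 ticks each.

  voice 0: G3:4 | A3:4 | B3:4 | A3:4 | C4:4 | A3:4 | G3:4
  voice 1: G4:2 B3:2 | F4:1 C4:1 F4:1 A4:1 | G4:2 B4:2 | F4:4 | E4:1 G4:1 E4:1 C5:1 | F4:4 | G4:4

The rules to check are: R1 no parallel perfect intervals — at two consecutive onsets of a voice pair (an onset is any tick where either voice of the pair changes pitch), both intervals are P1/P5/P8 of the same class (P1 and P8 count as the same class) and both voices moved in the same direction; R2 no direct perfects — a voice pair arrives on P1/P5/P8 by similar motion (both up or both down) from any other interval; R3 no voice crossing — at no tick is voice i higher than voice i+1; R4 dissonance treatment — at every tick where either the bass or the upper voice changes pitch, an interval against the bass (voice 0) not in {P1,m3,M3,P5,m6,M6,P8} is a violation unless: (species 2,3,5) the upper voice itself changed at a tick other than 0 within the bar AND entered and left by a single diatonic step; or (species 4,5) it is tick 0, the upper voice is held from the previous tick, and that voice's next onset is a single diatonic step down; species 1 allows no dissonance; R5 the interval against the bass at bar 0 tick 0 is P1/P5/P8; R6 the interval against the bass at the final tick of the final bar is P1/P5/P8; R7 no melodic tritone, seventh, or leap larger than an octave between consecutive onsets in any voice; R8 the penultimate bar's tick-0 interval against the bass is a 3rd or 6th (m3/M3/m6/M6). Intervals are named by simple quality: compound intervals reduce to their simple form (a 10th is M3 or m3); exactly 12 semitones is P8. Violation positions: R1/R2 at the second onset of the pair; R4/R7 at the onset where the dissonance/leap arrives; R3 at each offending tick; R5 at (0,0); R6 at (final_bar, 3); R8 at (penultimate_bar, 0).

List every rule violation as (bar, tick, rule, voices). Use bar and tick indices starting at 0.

bar 0: v0=G3 v1=G4 downbeat P8
bar 1: v0=A3 v1=F4 downbeat m6
bar 2: v0=B3 v1=G4 downbeat m6
bar 3: v0=A3 v1=F4 downbeat m6
bar 4: v0=C4 v1=E4 downbeat M3
bar 5: v0=A3 v1=F4 downbeat m6
bar 6: v0=G3 v1=G4 downbeat P8
  -> R7 @ bar 1 tick 0 v(1,): B3->F4 leap 6st
  -> R7 @ bar 3 tick 0 v(1,): B4->F4 leap 6st

(1, 0, R7, (1,))
(3, 0, R7, (1,))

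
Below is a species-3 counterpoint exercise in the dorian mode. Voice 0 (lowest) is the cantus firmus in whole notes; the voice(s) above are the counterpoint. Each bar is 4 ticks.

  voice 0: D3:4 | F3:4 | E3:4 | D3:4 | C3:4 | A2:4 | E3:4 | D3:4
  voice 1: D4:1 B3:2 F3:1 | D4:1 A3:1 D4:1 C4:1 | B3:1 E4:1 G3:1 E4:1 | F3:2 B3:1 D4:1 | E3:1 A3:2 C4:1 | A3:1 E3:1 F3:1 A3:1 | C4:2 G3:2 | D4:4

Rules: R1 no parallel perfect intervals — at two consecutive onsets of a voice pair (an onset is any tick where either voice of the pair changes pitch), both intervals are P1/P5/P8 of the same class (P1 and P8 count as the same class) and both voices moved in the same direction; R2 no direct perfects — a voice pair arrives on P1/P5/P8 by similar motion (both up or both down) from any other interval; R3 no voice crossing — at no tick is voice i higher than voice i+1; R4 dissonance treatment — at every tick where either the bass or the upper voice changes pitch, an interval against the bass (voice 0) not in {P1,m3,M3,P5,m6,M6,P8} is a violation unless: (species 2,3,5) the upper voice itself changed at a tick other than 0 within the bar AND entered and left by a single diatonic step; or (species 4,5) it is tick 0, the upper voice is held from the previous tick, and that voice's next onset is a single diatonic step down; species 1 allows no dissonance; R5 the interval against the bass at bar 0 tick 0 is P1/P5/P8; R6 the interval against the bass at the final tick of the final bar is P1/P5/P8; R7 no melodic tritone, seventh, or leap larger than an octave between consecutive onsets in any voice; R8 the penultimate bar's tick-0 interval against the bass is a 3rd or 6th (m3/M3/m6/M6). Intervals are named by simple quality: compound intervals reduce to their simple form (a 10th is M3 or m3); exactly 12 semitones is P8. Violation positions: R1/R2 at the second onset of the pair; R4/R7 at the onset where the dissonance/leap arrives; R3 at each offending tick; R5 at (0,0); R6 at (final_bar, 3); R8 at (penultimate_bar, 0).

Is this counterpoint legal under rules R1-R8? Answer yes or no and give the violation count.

No (6 violations)

bar 0: v0=D3 v1=D4 (P8)
bar 1: v0=F3 v1=D4 (M6)
bar 2: v0=E3 v1=B3 (P5)
bar 3: v0=D3 v1=F3 (m3)
bar 4: v0=C3 v1=E3 (M3)
bar 5: v0=A2 v1=A3 (P8)
bar 6: v0=E3 v1=C4 (m6)
bar 7: v0=D3 v1=D4 (P8)
  R7 @ bar0.3: B3->F3 leap 6st
  R1 @ bar2.0: F3/C4 P5 -> E3/B3 P5 similar
  R7 @ bar3.0: E4->F3 leap 11st
  R7 @ bar3.2: F3->B3 leap 6st
  R7 @ bar4.0: D4->E3 leap 10st
  R1 @ bar5.0: C3/C4 P8 -> A2/A3 P8 similar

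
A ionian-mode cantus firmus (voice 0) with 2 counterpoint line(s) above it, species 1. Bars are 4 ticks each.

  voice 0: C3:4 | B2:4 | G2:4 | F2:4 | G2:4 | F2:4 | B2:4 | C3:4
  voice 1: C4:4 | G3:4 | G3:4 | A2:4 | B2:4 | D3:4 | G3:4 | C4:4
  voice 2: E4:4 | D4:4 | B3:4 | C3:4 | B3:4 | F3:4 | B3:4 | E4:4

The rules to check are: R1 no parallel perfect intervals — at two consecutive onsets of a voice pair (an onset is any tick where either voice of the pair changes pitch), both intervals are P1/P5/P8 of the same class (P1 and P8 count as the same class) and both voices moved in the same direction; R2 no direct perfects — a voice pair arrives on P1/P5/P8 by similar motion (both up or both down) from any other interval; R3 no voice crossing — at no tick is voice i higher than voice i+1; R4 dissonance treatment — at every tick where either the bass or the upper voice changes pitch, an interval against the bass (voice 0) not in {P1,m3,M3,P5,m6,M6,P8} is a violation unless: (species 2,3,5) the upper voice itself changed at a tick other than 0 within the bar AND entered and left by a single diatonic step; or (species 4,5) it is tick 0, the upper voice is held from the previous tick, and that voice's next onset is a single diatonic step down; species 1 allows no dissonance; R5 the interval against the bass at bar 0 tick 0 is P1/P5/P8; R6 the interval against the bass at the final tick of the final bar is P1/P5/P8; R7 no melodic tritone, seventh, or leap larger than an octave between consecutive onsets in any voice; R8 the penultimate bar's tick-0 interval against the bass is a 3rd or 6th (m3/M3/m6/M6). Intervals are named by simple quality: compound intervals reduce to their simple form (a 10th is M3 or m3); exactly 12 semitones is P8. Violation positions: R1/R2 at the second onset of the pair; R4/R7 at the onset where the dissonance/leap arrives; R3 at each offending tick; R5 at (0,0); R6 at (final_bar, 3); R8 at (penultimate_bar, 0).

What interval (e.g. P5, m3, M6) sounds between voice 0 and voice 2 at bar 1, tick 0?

m3

voice 0=B2 voice 2=D4 -> m3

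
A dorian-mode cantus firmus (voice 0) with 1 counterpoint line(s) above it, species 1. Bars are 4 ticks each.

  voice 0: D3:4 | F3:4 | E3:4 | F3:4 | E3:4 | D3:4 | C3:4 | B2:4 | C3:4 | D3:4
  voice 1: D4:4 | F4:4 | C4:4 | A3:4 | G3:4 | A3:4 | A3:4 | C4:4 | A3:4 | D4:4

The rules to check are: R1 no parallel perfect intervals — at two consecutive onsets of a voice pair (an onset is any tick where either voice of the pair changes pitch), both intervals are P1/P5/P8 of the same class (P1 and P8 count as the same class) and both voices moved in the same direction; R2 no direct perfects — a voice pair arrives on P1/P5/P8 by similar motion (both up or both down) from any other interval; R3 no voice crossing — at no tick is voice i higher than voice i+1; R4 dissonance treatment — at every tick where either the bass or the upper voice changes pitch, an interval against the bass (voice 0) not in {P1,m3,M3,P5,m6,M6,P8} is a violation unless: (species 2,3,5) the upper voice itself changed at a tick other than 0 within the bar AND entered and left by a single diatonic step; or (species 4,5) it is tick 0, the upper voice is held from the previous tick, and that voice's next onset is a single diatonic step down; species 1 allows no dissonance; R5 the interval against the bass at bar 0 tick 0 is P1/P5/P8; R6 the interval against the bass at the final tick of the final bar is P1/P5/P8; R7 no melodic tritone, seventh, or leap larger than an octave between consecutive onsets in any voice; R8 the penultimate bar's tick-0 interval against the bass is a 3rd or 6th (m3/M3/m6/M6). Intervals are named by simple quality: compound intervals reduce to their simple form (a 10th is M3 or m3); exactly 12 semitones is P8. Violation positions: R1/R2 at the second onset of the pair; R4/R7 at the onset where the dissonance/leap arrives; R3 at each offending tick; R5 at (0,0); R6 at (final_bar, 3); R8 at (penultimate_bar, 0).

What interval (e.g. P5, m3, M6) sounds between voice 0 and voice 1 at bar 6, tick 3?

M6

voice 0=C3 voice 1=A3 -> M6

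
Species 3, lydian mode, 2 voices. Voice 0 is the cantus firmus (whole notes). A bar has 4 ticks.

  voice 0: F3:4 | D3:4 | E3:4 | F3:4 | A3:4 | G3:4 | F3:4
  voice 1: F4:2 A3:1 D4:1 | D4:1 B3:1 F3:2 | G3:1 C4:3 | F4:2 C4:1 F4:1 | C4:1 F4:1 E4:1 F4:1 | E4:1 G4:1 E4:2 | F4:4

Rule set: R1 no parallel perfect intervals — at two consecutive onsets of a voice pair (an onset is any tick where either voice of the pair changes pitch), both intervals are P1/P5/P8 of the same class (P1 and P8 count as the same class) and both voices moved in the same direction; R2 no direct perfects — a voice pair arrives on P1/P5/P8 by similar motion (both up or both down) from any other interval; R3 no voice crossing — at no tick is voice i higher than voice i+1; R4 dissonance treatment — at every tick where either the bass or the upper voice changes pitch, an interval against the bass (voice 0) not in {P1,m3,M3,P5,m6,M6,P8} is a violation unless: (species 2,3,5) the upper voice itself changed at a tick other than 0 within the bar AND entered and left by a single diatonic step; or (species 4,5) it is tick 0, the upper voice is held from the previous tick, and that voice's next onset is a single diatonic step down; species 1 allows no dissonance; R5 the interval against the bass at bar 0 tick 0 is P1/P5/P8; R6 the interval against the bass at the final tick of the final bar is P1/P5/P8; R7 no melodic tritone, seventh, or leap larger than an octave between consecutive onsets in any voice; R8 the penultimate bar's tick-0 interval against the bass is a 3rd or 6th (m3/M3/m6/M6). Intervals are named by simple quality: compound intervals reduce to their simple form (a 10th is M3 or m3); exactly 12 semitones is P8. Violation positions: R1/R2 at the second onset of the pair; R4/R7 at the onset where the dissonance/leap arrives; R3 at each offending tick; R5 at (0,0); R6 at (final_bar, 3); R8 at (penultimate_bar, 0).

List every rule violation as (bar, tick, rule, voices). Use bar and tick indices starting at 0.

(1, 2, R7, (1,))
(3, 0, R2, (0, 1))

bar 0: v0=F3 v1=F4 downbeat P8
bar 1: v0=D3 v1=D4 downbeat P8
bar 2: v0=E3 v1=G3 downbeat m3
bar 3: v0=F3 v1=F4 downbeat P8
bar 4: v0=A3 v1=C4 downbeat m3
bar 5: v0=G3 v1=E4 downbeat M6
bar 6: v0=F3 v1=F4 downbeat P8
  -> R7 @ bar 1 tick 2 v(1,): B3->F3 leap 6st
  -> R2 @ bar 3 tick 0 v(0, 1): E3/C4 m6 -> F3/F4 P8 similar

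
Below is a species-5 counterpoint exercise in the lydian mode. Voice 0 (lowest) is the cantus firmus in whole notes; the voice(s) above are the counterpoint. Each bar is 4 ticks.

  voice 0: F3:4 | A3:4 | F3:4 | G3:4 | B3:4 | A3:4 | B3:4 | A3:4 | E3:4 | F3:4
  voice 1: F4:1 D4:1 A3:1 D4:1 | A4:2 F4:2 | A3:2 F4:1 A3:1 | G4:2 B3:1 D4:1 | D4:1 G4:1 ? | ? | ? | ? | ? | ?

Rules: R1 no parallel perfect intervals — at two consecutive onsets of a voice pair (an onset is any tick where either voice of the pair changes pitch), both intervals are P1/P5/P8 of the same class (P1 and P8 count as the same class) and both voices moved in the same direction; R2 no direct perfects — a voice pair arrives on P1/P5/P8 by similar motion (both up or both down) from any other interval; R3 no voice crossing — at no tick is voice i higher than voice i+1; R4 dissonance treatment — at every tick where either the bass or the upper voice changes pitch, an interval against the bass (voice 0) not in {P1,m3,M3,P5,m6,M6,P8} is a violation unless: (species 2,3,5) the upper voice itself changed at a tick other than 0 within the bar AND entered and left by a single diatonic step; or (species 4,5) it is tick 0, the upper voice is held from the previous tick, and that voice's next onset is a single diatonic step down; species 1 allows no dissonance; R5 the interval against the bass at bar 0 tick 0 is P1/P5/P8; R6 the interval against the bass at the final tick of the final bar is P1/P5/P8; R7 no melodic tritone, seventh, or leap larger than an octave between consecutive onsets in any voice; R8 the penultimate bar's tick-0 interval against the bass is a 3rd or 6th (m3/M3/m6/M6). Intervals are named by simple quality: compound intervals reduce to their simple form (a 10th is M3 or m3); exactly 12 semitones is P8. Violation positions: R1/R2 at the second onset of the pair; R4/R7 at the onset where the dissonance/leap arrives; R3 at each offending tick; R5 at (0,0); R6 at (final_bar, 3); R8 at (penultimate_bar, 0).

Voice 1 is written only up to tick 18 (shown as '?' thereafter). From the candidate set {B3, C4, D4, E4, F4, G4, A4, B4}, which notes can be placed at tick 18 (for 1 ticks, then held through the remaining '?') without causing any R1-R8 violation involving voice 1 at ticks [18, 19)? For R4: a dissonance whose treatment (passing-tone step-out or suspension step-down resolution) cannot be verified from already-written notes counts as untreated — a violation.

{B3, B4, D4, G4}

B3: legal
C4: violates R4
D4: legal
E4: violates R4
F4: violates R4
G4: legal
A4: violates R4
B4: legal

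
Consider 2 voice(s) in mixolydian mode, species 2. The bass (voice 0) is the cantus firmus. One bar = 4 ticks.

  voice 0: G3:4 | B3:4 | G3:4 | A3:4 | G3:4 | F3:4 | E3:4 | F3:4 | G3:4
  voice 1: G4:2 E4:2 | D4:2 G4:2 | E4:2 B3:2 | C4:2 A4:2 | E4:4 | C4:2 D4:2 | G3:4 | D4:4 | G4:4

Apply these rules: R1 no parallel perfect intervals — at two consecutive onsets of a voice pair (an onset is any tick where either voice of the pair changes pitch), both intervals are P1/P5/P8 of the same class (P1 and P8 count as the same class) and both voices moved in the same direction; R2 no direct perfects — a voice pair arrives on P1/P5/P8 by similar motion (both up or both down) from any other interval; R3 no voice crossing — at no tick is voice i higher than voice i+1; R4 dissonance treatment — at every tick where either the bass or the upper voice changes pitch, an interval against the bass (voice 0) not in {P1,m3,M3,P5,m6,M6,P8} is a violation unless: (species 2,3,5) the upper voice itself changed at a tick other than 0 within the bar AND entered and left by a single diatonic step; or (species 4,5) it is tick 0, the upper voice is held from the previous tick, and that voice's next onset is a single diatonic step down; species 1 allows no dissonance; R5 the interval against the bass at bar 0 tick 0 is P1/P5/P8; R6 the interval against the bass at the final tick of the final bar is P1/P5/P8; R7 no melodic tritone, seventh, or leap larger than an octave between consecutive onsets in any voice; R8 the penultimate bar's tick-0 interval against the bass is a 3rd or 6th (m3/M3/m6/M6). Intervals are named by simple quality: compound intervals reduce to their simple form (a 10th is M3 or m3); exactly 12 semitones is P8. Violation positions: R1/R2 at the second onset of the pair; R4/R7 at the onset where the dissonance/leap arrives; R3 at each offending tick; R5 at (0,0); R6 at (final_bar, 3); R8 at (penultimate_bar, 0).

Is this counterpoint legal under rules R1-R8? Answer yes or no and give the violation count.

No (2 violations)

bar 0: v0=G3 v1=G4 (P8)
bar 1: v0=B3 v1=D4 (m3)
bar 2: v0=G3 v1=E4 (M6)
bar 3: v0=A3 v1=C4 (m3)
bar 4: v0=G3 v1=E4 (M6)
bar 5: v0=F3 v1=C4 (P5)
bar 6: v0=E3 v1=G3 (m3)
bar 7: v0=F3 v1=D4 (M6)
bar 8: v0=G3 v1=G4 (P8)
  R2 @ bar5.0: G3/E4 M6 -> F3/C4 P5 similar
  R2 @ bar8.0: F3/D4 M6 -> G3/G4 P8 similar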